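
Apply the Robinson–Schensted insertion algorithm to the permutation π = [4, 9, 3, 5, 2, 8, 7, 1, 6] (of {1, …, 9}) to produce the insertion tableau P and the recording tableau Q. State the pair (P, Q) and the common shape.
P = [1, 5, 6] / [2, 7] / [3, 8] / [4, 9];  Q = [1, 2, 6] / [3, 4] / [5, 7] / [8, 9];  common shape = (3, 2, 2, 2)

Row-insert the values π_1, π_2, … into P one at a time, bumping the leftmost entry strictly greater than the inserted value down to the next row. The recording tableau Q records, in position (i, j), the step at which that cell was added to P.
  Insert 4 (step 1): P = [4];  Q = [1]
  Insert 9 (step 2): P = [4, 9];  Q = [1, 2]
  Insert 3 (step 3): P = [3, 9] / [4];  Q = [1, 2] / [3]
  Insert 5 (step 4): P = [3, 5] / [4, 9];  Q = [1, 2] / [3, 4]
  Insert 2 (step 5): P = [2, 5] / [3, 9] / [4];  Q = [1, 2] / [3, 4] / [5]
  Insert 8 (step 6): P = [2, 5, 8] / [3, 9] / [4];  Q = [1, 2, 6] / [3, 4] / [5]
  Insert 7 (step 7): P = [2, 5, 7] / [3, 8] / [4, 9];  Q = [1, 2, 6] / [3, 4] / [5, 7]
  Insert 1 (step 8): P = [1, 5, 7] / [2, 8] / [3, 9] / [4];  Q = [1, 2, 6] / [3, 4] / [5, 7] / [8]
  Insert 6 (step 9): P = [1, 5, 6] / [2, 7] / [3, 8] / [4, 9];  Q = [1, 2, 6] / [3, 4] / [5, 7] / [8, 9]
Final shape: (3, 2, 2, 2).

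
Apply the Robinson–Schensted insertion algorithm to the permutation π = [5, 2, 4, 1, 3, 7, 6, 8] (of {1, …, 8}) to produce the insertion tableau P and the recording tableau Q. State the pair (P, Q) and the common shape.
P = [1, 3, 6, 8] / [2, 4, 7] / [5];  Q = [1, 3, 6, 8] / [2, 5, 7] / [4];  common shape = (4, 3, 1)

Row-insert the values π_1, π_2, … into P one at a time, bumping the leftmost entry strictly greater than the inserted value down to the next row. The recording tableau Q records, in position (i, j), the step at which that cell was added to P.
  Insert 5 (step 1): P = [5];  Q = [1]
  Insert 2 (step 2): P = [2] / [5];  Q = [1] / [2]
  Insert 4 (step 3): P = [2, 4] / [5];  Q = [1, 3] / [2]
  Insert 1 (step 4): P = [1, 4] / [2] / [5];  Q = [1, 3] / [2] / [4]
  Insert 3 (step 5): P = [1, 3] / [2, 4] / [5];  Q = [1, 3] / [2, 5] / [4]
  Insert 7 (step 6): P = [1, 3, 7] / [2, 4] / [5];  Q = [1, 3, 6] / [2, 5] / [4]
  Insert 6 (step 7): P = [1, 3, 6] / [2, 4, 7] / [5];  Q = [1, 3, 6] / [2, 5, 7] / [4]
  Insert 8 (step 8): P = [1, 3, 6, 8] / [2, 4, 7] / [5];  Q = [1, 3, 6, 8] / [2, 5, 7] / [4]
Final shape: (4, 3, 1).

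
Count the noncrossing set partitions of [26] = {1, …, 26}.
C_26 = 18367353072152

These noncrossing partitions are counted by the Catalan number C_n = (1/(n + 1)) · C(2n, n). For n = 26: C_26 = (1/27) · C(52, 26) = 495918532948104/27 = 18367353072152.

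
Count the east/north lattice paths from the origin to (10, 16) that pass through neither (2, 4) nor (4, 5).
Number of paths = 2419729

Inclusion–exclusion. Total paths: C(26, 10) = 5311735. Through P₁: C(6, 2)·C(20, 8) = 1889550. Through P₂: C(9, 4)·C(17, 6) = 1559376. Since P₁ is strictly southwest of P₂, a monotone path through both must visit P₁ then P₂; paths through both = C(6, 2)·C(3, 2)·C(17, 6) = 556920. Avoid both = 5311735 − 1889550 − 1559376 + 556920 = 2419729.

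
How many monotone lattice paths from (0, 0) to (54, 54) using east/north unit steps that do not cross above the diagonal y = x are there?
C_54 = 451959718027953471447609509424

These NE paths below the diagonal are counted by the Catalan number C_n = (1/(n + 1)) · C(2n, n). For n = 54: C_54 = (1/55) · C(108, 54) = 24857784491537440929618523018320/55 = 451959718027953471447609509424.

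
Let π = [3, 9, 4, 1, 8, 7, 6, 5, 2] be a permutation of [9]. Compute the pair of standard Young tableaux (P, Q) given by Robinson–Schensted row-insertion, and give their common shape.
P = [1, 2, 5] / [3, 4] / [6] / [7] / [8] / [9];  Q = [1, 2, 5] / [3, 6] / [4] / [7] / [8] / [9];  common shape = (3, 2, 1, 1, 1, 1)

Row-insert the values π_1, π_2, … into P one at a time, bumping the leftmost entry strictly greater than the inserted value down to the next row. The recording tableau Q records, in position (i, j), the step at which that cell was added to P.
  Insert 3 (step 1): P = [3];  Q = [1]
  Insert 9 (step 2): P = [3, 9];  Q = [1, 2]
  Insert 4 (step 3): P = [3, 4] / [9];  Q = [1, 2] / [3]
  Insert 1 (step 4): P = [1, 4] / [3] / [9];  Q = [1, 2] / [3] / [4]
  Insert 8 (step 5): P = [1, 4, 8] / [3] / [9];  Q = [1, 2, 5] / [3] / [4]
  Insert 7 (step 6): P = [1, 4, 7] / [3, 8] / [9];  Q = [1, 2, 5] / [3, 6] / [4]
  Insert 6 (step 7): P = [1, 4, 6] / [3, 7] / [8] / [9];  Q = [1, 2, 5] / [3, 6] / [4] / [7]
  Insert 5 (step 8): P = [1, 4, 5] / [3, 6] / [7] / [8] / [9];  Q = [1, 2, 5] / [3, 6] / [4] / [7] / [8]
  Insert 2 (step 9): P = [1, 2, 5] / [3, 4] / [6] / [7] / [8] / [9];  Q = [1, 2, 5] / [3, 6] / [4] / [7] / [8] / [9]
Final shape: (3, 2, 1, 1, 1, 1).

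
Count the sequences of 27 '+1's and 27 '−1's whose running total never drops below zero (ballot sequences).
C_27 = 69533550916004

These ballot sequences are counted by the Catalan number C_n = (1/(n + 1)) · C(2n, n). For n = 27: C_27 = (1/28) · C(54, 27) = 1946939425648112/28 = 69533550916004.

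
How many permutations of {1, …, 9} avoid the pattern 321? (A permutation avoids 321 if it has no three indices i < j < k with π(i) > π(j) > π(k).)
C_9 = 4862

These 321-avoiding permutations are counted by the Catalan number C_n = (1/(n + 1)) · C(2n, n). For n = 9: C_9 = (1/10) · C(18, 9) = 48620/10 = 4862.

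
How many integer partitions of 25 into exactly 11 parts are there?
p(25, 11 parts) = 131

Partitions of n into exactly k parts are in bijection with partitions of n − k into at most k parts (subtract 1 from each part). So p(25, exactly 11) = p(14, parts ≤ 11). Computing via the recurrence p(m, j) = p(m, j−1) + p(m−j, j) gives 131.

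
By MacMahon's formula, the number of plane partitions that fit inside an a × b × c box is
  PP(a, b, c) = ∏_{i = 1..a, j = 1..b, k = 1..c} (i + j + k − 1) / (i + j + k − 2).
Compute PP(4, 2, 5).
PP(4, 2, 5) = 5292

Evaluate the triple product over i = 1..4, j = 1..2, k = 1..5. The factors are (2/1) · (3/2) · (4/3) · (5/4) · (6/5) · (3/2) · (4/3) · (5/4) · … (40 factors total). The numerators and denominators telescope so the product is an integer; carrying out the multiplication exactly gives PP(4, 2, 5) = 5292.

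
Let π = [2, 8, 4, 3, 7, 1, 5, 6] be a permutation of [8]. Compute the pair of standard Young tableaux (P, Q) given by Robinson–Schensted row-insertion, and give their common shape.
P = [1, 3, 5, 6] / [2, 7] / [4] / [8];  Q = [1, 2, 5, 8] / [3, 7] / [4] / [6];  common shape = (4, 2, 1, 1)

Row-insert the values π_1, π_2, … into P one at a time, bumping the leftmost entry strictly greater than the inserted value down to the next row. The recording tableau Q records, in position (i, j), the step at which that cell was added to P.
  Insert 2 (step 1): P = [2];  Q = [1]
  Insert 8 (step 2): P = [2, 8];  Q = [1, 2]
  Insert 4 (step 3): P = [2, 4] / [8];  Q = [1, 2] / [3]
  Insert 3 (step 4): P = [2, 3] / [4] / [8];  Q = [1, 2] / [3] / [4]
  Insert 7 (step 5): P = [2, 3, 7] / [4] / [8];  Q = [1, 2, 5] / [3] / [4]
  Insert 1 (step 6): P = [1, 3, 7] / [2] / [4] / [8];  Q = [1, 2, 5] / [3] / [4] / [6]
  Insert 5 (step 7): P = [1, 3, 5] / [2, 7] / [4] / [8];  Q = [1, 2, 5] / [3, 7] / [4] / [6]
  Insert 6 (step 8): P = [1, 3, 5, 6] / [2, 7] / [4] / [8];  Q = [1, 2, 5, 8] / [3, 7] / [4] / [6]
Final shape: (4, 2, 1, 1).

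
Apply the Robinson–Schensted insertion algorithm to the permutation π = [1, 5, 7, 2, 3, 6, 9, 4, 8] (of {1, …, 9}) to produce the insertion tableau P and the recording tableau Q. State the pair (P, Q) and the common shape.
P = [1, 2, 3, 4, 8] / [5, 6, 9] / [7];  Q = [1, 2, 3, 6, 7] / [4, 5, 9] / [8];  common shape = (5, 3, 1)

Row-insert the values π_1, π_2, … into P one at a time, bumping the leftmost entry strictly greater than the inserted value down to the next row. The recording tableau Q records, in position (i, j), the step at which that cell was added to P.
  Insert 1 (step 1): P = [1];  Q = [1]
  Insert 5 (step 2): P = [1, 5];  Q = [1, 2]
  Insert 7 (step 3): P = [1, 5, 7];  Q = [1, 2, 3]
  Insert 2 (step 4): P = [1, 2, 7] / [5];  Q = [1, 2, 3] / [4]
  Insert 3 (step 5): P = [1, 2, 3] / [5, 7];  Q = [1, 2, 3] / [4, 5]
  Insert 6 (step 6): P = [1, 2, 3, 6] / [5, 7];  Q = [1, 2, 3, 6] / [4, 5]
  Insert 9 (step 7): P = [1, 2, 3, 6, 9] / [5, 7];  Q = [1, 2, 3, 6, 7] / [4, 5]
  Insert 4 (step 8): P = [1, 2, 3, 4, 9] / [5, 6] / [7];  Q = [1, 2, 3, 6, 7] / [4, 5] / [8]
  Insert 8 (step 9): P = [1, 2, 3, 4, 8] / [5, 6, 9] / [7];  Q = [1, 2, 3, 6, 7] / [4, 5, 9] / [8]
Final shape: (5, 3, 1).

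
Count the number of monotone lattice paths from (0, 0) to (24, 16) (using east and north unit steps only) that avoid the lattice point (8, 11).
Number of paths = 61314083532

Total paths from (0, 0) to (24, 16): C(40, 24) = 62852101650. Paths through (8, 11): (paths (0, 0) → (8, 11)) × (paths (8, 11) → (24, 16)) = C(19, 8) · C(21, 16) = 75582 · 20349 = 1538018118. Avoidance count = 62852101650 − 1538018118 = 61314083532.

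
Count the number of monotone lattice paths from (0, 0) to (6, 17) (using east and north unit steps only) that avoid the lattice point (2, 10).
Number of paths = 79167

Total paths from (0, 0) to (6, 17): C(23, 6) = 100947. Paths through (2, 10): (paths (0, 0) → (2, 10)) × (paths (2, 10) → (6, 17)) = C(12, 2) · C(11, 4) = 66 · 330 = 21780. Avoidance count = 100947 − 21780 = 79167.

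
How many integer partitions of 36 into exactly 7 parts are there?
p(36, 7 parts) = 1579

Partitions of n into exactly k parts are in bijection with partitions of n − k into at most k parts (subtract 1 from each part). So p(36, exactly 7) = p(29, parts ≤ 7). Computing via the recurrence p(m, j) = p(m, j−1) + p(m−j, j) gives 1579.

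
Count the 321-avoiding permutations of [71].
C_71 = 5175569924646105559418940193995065716350

These 321-avoiding permutations are counted by the Catalan number C_n = (1/(n + 1)) · C(2n, n). For n = 71: C_71 = (1/72) · C(142, 71) = 372641034574519600278163693967644731577200/72 = 5175569924646105559418940193995065716350.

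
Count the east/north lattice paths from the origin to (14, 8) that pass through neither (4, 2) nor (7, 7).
Number of paths = 178914

Inclusion–exclusion. Total paths: C(22, 14) = 319770. Through P₁: C(6, 4)·C(16, 10) = 120120. Through P₂: C(14, 7)·C(8, 7) = 27456. Since P₁ is strictly southwest of P₂, a monotone path through both must visit P₁ then P₂; paths through both = C(6, 4)·C(8, 3)·C(8, 7) = 6720. Avoid both = 319770 − 120120 − 27456 + 6720 = 178914.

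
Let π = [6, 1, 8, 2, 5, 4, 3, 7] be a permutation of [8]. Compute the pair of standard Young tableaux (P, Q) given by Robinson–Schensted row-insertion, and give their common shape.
P = [1, 2, 3, 7] / [4, 8] / [5] / [6];  Q = [1, 3, 5, 8] / [2, 4] / [6] / [7];  common shape = (4, 2, 1, 1)

Row-insert the values π_1, π_2, … into P one at a time, bumping the leftmost entry strictly greater than the inserted value down to the next row. The recording tableau Q records, in position (i, j), the step at which that cell was added to P.
  Insert 6 (step 1): P = [6];  Q = [1]
  Insert 1 (step 2): P = [1] / [6];  Q = [1] / [2]
  Insert 8 (step 3): P = [1, 8] / [6];  Q = [1, 3] / [2]
  Insert 2 (step 4): P = [1, 2] / [6, 8];  Q = [1, 3] / [2, 4]
  Insert 5 (step 5): P = [1, 2, 5] / [6, 8];  Q = [1, 3, 5] / [2, 4]
  Insert 4 (step 6): P = [1, 2, 4] / [5, 8] / [6];  Q = [1, 3, 5] / [2, 4] / [6]
  Insert 3 (step 7): P = [1, 2, 3] / [4, 8] / [5] / [6];  Q = [1, 3, 5] / [2, 4] / [6] / [7]
  Insert 7 (step 8): P = [1, 2, 3, 7] / [4, 8] / [5] / [6];  Q = [1, 3, 5, 8] / [2, 4] / [6] / [7]
Final shape: (4, 2, 1, 1).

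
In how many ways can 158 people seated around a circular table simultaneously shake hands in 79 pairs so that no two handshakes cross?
C_79 = 289450081175264899454283846029490767264392230

These noncrossing handshakes are counted by the Catalan number C_n = (1/(n + 1)) · C(2n, n). For n = 79: C_79 = (1/80) · C(158, 79) = 23156006494021191956342707682359261381151378400/80 = 289450081175264899454283846029490767264392230.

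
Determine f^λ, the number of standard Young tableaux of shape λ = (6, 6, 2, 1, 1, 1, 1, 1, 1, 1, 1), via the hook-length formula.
# SYT of shape (6, 6, 2, 1, 1, 1, 1, 1, 1, 1, 1) = 96026931

Hook-length formula: f^λ = n! / Π hook(c), product over all cells c of the Young diagram. For λ = (6, 6, 2, 1, 1, 1, 1, 1, 1, 1, 1), n = 22 boxes. Hook lengths by row (left-to-right, top-to-bottom): [16, 7, 5, 4, 3, 2]; [15, 6, 4, 3, 2, 1]; [10, 1]; [8]; [7]; [6]; [5]; [4]; [3]; [2]; [1]. Product of hooks = 11705057280000. So f^λ = 22! / 11705057280000 = 1124000727777607680000 / 11705057280000 = 96026931.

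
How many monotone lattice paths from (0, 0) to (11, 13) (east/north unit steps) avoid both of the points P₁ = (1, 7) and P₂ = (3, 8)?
Number of paths = 2250613

Inclusion–exclusion. Total paths: C(24, 11) = 2496144. Through P₁: C(8, 1)·C(16, 10) = 64064. Through P₂: C(11, 3)·C(13, 8) = 212355. Since P₁ is strictly southwest of P₂, a monotone path through both must visit P₁ then P₂; paths through both = C(8, 1)·C(3, 2)·C(13, 8) = 30888. Avoid both = 2496144 − 64064 − 212355 + 30888 = 2250613.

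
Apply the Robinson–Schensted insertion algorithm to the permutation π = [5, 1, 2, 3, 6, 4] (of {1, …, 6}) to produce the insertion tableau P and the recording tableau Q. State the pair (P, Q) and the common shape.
P = [1, 2, 3, 4] / [5, 6];  Q = [1, 3, 4, 5] / [2, 6];  common shape = (4, 2)

Row-insert the values π_1, π_2, … into P one at a time, bumping the leftmost entry strictly greater than the inserted value down to the next row. The recording tableau Q records, in position (i, j), the step at which that cell was added to P.
  Insert 5 (step 1): P = [5];  Q = [1]
  Insert 1 (step 2): P = [1] / [5];  Q = [1] / [2]
  Insert 2 (step 3): P = [1, 2] / [5];  Q = [1, 3] / [2]
  Insert 3 (step 4): P = [1, 2, 3] / [5];  Q = [1, 3, 4] / [2]
  Insert 6 (step 5): P = [1, 2, 3, 6] / [5];  Q = [1, 3, 4, 5] / [2]
  Insert 4 (step 6): P = [1, 2, 3, 4] / [5, 6];  Q = [1, 3, 4, 5] / [2, 6]
Final shape: (4, 2).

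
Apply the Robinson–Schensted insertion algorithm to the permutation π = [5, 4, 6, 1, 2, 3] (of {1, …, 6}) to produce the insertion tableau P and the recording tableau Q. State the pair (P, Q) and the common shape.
P = [1, 2, 3] / [4, 6] / [5];  Q = [1, 3, 6] / [2, 5] / [4];  common shape = (3, 2, 1)

Row-insert the values π_1, π_2, … into P one at a time, bumping the leftmost entry strictly greater than the inserted value down to the next row. The recording tableau Q records, in position (i, j), the step at which that cell was added to P.
  Insert 5 (step 1): P = [5];  Q = [1]
  Insert 4 (step 2): P = [4] / [5];  Q = [1] / [2]
  Insert 6 (step 3): P = [4, 6] / [5];  Q = [1, 3] / [2]
  Insert 1 (step 4): P = [1, 6] / [4] / [5];  Q = [1, 3] / [2] / [4]
  Insert 2 (step 5): P = [1, 2] / [4, 6] / [5];  Q = [1, 3] / [2, 5] / [4]
  Insert 3 (step 6): P = [1, 2, 3] / [4, 6] / [5];  Q = [1, 3, 6] / [2, 5] / [4]
Final shape: (3, 2, 1).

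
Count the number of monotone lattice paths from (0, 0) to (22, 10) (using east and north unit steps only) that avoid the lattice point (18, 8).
Number of paths = 41078115

Total paths from (0, 0) to (22, 10): C(32, 22) = 64512240. Paths through (18, 8): (paths (0, 0) → (18, 8)) × (paths (18, 8) → (22, 10)) = C(26, 18) · C(6, 4) = 1562275 · 15 = 23434125. Avoidance count = 64512240 − 23434125 = 41078115.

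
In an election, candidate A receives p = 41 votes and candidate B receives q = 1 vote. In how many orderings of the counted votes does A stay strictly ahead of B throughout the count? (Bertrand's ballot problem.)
Strict-lead orderings = 40

Total orderings of the 42 votes with 41 for A: C(42, 41) = 42. By the Bertrand ballot formula (Cycle Lemma / reflection principle), the number of orderings in which A is strictly ahead of B throughout is (p − q)/(p + q) · C(p + q, p) = (41 − 1)/(41 + 1) · 42 = 40.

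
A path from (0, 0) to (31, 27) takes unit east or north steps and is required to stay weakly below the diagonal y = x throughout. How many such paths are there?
Number of paths = 4101918749601365

By the reflection principle (André's argument), the number of monotone paths to (31, 27) with n ≤ m that never go above y = x is C(58, 31) − C(58, 32) = 26252279997448736 − 22150361247847371 = 4101918749601365.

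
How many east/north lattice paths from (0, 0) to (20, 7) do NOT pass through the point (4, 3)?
Number of paths = 718455

Total paths from (0, 0) to (20, 7): C(27, 20) = 888030. Paths through (4, 3): (paths (0, 0) → (4, 3)) × (paths (4, 3) → (20, 7)) = C(7, 4) · C(20, 16) = 35 · 4845 = 169575. Avoidance count = 888030 − 169575 = 718455.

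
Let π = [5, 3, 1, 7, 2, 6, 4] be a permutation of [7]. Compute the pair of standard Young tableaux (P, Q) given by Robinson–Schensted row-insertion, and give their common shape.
P = [1, 2, 4] / [3, 6] / [5, 7];  Q = [1, 4, 6] / [2, 5] / [3, 7];  common shape = (3, 2, 2)

Row-insert the values π_1, π_2, … into P one at a time, bumping the leftmost entry strictly greater than the inserted value down to the next row. The recording tableau Q records, in position (i, j), the step at which that cell was added to P.
  Insert 5 (step 1): P = [5];  Q = [1]
  Insert 3 (step 2): P = [3] / [5];  Q = [1] / [2]
  Insert 1 (step 3): P = [1] / [3] / [5];  Q = [1] / [2] / [3]
  Insert 7 (step 4): P = [1, 7] / [3] / [5];  Q = [1, 4] / [2] / [3]
  Insert 2 (step 5): P = [1, 2] / [3, 7] / [5];  Q = [1, 4] / [2, 5] / [3]
  Insert 6 (step 6): P = [1, 2, 6] / [3, 7] / [5];  Q = [1, 4, 6] / [2, 5] / [3]
  Insert 4 (step 7): P = [1, 2, 4] / [3, 6] / [5, 7];  Q = [1, 4, 6] / [2, 5] / [3, 7]
Final shape: (3, 2, 2).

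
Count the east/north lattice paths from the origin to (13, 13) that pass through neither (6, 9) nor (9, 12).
Number of paths = 7779800

Inclusion–exclusion. Total paths: C(26, 13) = 10400600. Through P₁: C(15, 6)·C(11, 7) = 1651650. Through P₂: C(21, 9)·C(5, 4) = 1469650. Since P₁ is strictly southwest of P₂, a monotone path through both must visit P₁ then P₂; paths through both = C(15, 6)·C(6, 3)·C(5, 4) = 500500. Avoid both = 10400600 − 1651650 − 1469650 + 500500 = 7779800.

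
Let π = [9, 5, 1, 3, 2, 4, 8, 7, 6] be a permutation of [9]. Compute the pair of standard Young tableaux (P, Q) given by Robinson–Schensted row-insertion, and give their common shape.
P = [1, 2, 4, 6] / [3, 7] / [5, 8] / [9];  Q = [1, 4, 6, 7] / [2, 8] / [3, 9] / [5];  common shape = (4, 2, 2, 1)

Row-insert the values π_1, π_2, … into P one at a time, bumping the leftmost entry strictly greater than the inserted value down to the next row. The recording tableau Q records, in position (i, j), the step at which that cell was added to P.
  Insert 9 (step 1): P = [9];  Q = [1]
  Insert 5 (step 2): P = [5] / [9];  Q = [1] / [2]
  Insert 1 (step 3): P = [1] / [5] / [9];  Q = [1] / [2] / [3]
  Insert 3 (step 4): P = [1, 3] / [5] / [9];  Q = [1, 4] / [2] / [3]
  Insert 2 (step 5): P = [1, 2] / [3] / [5] / [9];  Q = [1, 4] / [2] / [3] / [5]
  Insert 4 (step 6): P = [1, 2, 4] / [3] / [5] / [9];  Q = [1, 4, 6] / [2] / [3] / [5]
  Insert 8 (step 7): P = [1, 2, 4, 8] / [3] / [5] / [9];  Q = [1, 4, 6, 7] / [2] / [3] / [5]
  Insert 7 (step 8): P = [1, 2, 4, 7] / [3, 8] / [5] / [9];  Q = [1, 4, 6, 7] / [2, 8] / [3] / [5]
  Insert 6 (step 9): P = [1, 2, 4, 6] / [3, 7] / [5, 8] / [9];  Q = [1, 4, 6, 7] / [2, 8] / [3, 9] / [5]
Final shape: (4, 2, 2, 1).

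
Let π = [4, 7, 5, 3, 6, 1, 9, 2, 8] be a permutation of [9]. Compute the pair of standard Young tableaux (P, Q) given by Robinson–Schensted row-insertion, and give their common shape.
P = [1, 2, 6, 8] / [3, 5, 9] / [4] / [7];  Q = [1, 2, 5, 7] / [3, 8, 9] / [4] / [6];  common shape = (4, 3, 1, 1)

Row-insert the values π_1, π_2, … into P one at a time, bumping the leftmost entry strictly greater than the inserted value down to the next row. The recording tableau Q records, in position (i, j), the step at which that cell was added to P.
  Insert 4 (step 1): P = [4];  Q = [1]
  Insert 7 (step 2): P = [4, 7];  Q = [1, 2]
  Insert 5 (step 3): P = [4, 5] / [7];  Q = [1, 2] / [3]
  Insert 3 (step 4): P = [3, 5] / [4] / [7];  Q = [1, 2] / [3] / [4]
  Insert 6 (step 5): P = [3, 5, 6] / [4] / [7];  Q = [1, 2, 5] / [3] / [4]
  Insert 1 (step 6): P = [1, 5, 6] / [3] / [4] / [7];  Q = [1, 2, 5] / [3] / [4] / [6]
  Insert 9 (step 7): P = [1, 5, 6, 9] / [3] / [4] / [7];  Q = [1, 2, 5, 7] / [3] / [4] / [6]
  Insert 2 (step 8): P = [1, 2, 6, 9] / [3, 5] / [4] / [7];  Q = [1, 2, 5, 7] / [3, 8] / [4] / [6]
  Insert 8 (step 9): P = [1, 2, 6, 8] / [3, 5, 9] / [4] / [7];  Q = [1, 2, 5, 7] / [3, 8, 9] / [4] / [6]
Final shape: (4, 3, 1, 1).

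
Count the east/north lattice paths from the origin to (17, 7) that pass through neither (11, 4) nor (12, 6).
Number of paths = 144630

Inclusion–exclusion. Total paths: C(24, 17) = 346104. Through P₁: C(15, 11)·C(9, 6) = 114660. Through P₂: C(18, 12)·C(6, 5) = 111384. Since P₁ is strictly southwest of P₂, a monotone path through both must visit P₁ then P₂; paths through both = C(15, 11)·C(3, 1)·C(6, 5) = 24570. Avoid both = 346104 − 114660 − 111384 + 24570 = 144630.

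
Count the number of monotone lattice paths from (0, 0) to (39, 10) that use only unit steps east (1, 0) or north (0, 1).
Number of paths = 8217822536

A monotone lattice path from (0, 0) to (39, 10) consists of 39 east steps and 10 north steps in some order, so it is determined by which 39 of the 49 steps are east. The count is C(49, 39) = 8217822536.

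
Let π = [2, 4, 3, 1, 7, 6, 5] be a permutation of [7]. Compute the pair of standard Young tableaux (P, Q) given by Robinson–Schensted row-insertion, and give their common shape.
P = [1, 3, 5] / [2, 6] / [4, 7];  Q = [1, 2, 5] / [3, 6] / [4, 7];  common shape = (3, 2, 2)

Row-insert the values π_1, π_2, … into P one at a time, bumping the leftmost entry strictly greater than the inserted value down to the next row. The recording tableau Q records, in position (i, j), the step at which that cell was added to P.
  Insert 2 (step 1): P = [2];  Q = [1]
  Insert 4 (step 2): P = [2, 4];  Q = [1, 2]
  Insert 3 (step 3): P = [2, 3] / [4];  Q = [1, 2] / [3]
  Insert 1 (step 4): P = [1, 3] / [2] / [4];  Q = [1, 2] / [3] / [4]
  Insert 7 (step 5): P = [1, 3, 7] / [2] / [4];  Q = [1, 2, 5] / [3] / [4]
  Insert 6 (step 6): P = [1, 3, 6] / [2, 7] / [4];  Q = [1, 2, 5] / [3, 6] / [4]
  Insert 5 (step 7): P = [1, 3, 5] / [2, 6] / [4, 7];  Q = [1, 2, 5] / [3, 6] / [4, 7]
Final shape: (3, 2, 2).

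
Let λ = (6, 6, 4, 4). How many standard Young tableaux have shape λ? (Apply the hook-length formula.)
# SYT of shape (6, 6, 4, 4) = 13856700

Hook-length formula: f^λ = n! / Π hook(c), product over all cells c of the Young diagram. For λ = (6, 6, 4, 4), n = 20 boxes. Hook lengths by row (left-to-right, top-to-bottom): [9, 8, 7, 6, 3, 2]; [8, 7, 6, 5, 2, 1]; [5, 4, 3, 2]; [4, 3, 2, 1]. Product of hooks = 175575859200. So f^λ = 20! / 175575859200 = 2432902008176640000 / 175575859200 = 13856700.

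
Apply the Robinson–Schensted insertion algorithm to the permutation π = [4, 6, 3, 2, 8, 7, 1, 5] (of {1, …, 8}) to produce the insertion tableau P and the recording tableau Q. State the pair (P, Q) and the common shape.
P = [1, 5, 7] / [2, 6] / [3, 8] / [4];  Q = [1, 2, 5] / [3, 6] / [4, 8] / [7];  common shape = (3, 2, 2, 1)

Row-insert the values π_1, π_2, … into P one at a time, bumping the leftmost entry strictly greater than the inserted value down to the next row. The recording tableau Q records, in position (i, j), the step at which that cell was added to P.
  Insert 4 (step 1): P = [4];  Q = [1]
  Insert 6 (step 2): P = [4, 6];  Q = [1, 2]
  Insert 3 (step 3): P = [3, 6] / [4];  Q = [1, 2] / [3]
  Insert 2 (step 4): P = [2, 6] / [3] / [4];  Q = [1, 2] / [3] / [4]
  Insert 8 (step 5): P = [2, 6, 8] / [3] / [4];  Q = [1, 2, 5] / [3] / [4]
  Insert 7 (step 6): P = [2, 6, 7] / [3, 8] / [4];  Q = [1, 2, 5] / [3, 6] / [4]
  Insert 1 (step 7): P = [1, 6, 7] / [2, 8] / [3] / [4];  Q = [1, 2, 5] / [3, 6] / [4] / [7]
  Insert 5 (step 8): P = [1, 5, 7] / [2, 6] / [3, 8] / [4];  Q = [1, 2, 5] / [3, 6] / [4, 8] / [7]
Final shape: (3, 2, 2, 1).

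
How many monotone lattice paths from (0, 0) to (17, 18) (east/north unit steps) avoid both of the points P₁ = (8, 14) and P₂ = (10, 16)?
Number of paths = 4186779960

Inclusion–exclusion. Total paths: C(35, 17) = 4537567650. Through P₁: C(22, 8)·C(13, 9) = 228635550. Through P₂: C(26, 10)·C(9, 7) = 191222460. Since P₁ is strictly southwest of P₂, a monotone path through both must visit P₁ then P₂; paths through both = C(22, 8)·C(4, 2)·C(9, 7) = 69070320. Avoid both = 4537567650 − 228635550 − 191222460 + 69070320 = 4186779960.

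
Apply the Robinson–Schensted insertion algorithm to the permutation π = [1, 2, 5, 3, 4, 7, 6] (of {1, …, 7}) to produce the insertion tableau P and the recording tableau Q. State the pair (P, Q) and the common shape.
P = [1, 2, 3, 4, 6] / [5, 7];  Q = [1, 2, 3, 5, 6] / [4, 7];  common shape = (5, 2)

Row-insert the values π_1, π_2, … into P one at a time, bumping the leftmost entry strictly greater than the inserted value down to the next row. The recording tableau Q records, in position (i, j), the step at which that cell was added to P.
  Insert 1 (step 1): P = [1];  Q = [1]
  Insert 2 (step 2): P = [1, 2];  Q = [1, 2]
  Insert 5 (step 3): P = [1, 2, 5];  Q = [1, 2, 3]
  Insert 3 (step 4): P = [1, 2, 3] / [5];  Q = [1, 2, 3] / [4]
  Insert 4 (step 5): P = [1, 2, 3, 4] / [5];  Q = [1, 2, 3, 5] / [4]
  Insert 7 (step 6): P = [1, 2, 3, 4, 7] / [5];  Q = [1, 2, 3, 5, 6] / [4]
  Insert 6 (step 7): P = [1, 2, 3, 4, 6] / [5, 7];  Q = [1, 2, 3, 5, 6] / [4, 7]
Final shape: (5, 2).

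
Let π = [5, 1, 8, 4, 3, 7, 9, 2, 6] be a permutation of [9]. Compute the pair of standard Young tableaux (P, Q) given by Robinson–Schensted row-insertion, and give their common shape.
P = [1, 2, 6, 9] / [3, 7] / [4, 8] / [5];  Q = [1, 3, 6, 7] / [2, 4] / [5, 9] / [8];  common shape = (4, 2, 2, 1)

Row-insert the values π_1, π_2, … into P one at a time, bumping the leftmost entry strictly greater than the inserted value down to the next row. The recording tableau Q records, in position (i, j), the step at which that cell was added to P.
  Insert 5 (step 1): P = [5];  Q = [1]
  Insert 1 (step 2): P = [1] / [5];  Q = [1] / [2]
  Insert 8 (step 3): P = [1, 8] / [5];  Q = [1, 3] / [2]
  Insert 4 (step 4): P = [1, 4] / [5, 8];  Q = [1, 3] / [2, 4]
  Insert 3 (step 5): P = [1, 3] / [4, 8] / [5];  Q = [1, 3] / [2, 4] / [5]
  Insert 7 (step 6): P = [1, 3, 7] / [4, 8] / [5];  Q = [1, 3, 6] / [2, 4] / [5]
  Insert 9 (step 7): P = [1, 3, 7, 9] / [4, 8] / [5];  Q = [1, 3, 6, 7] / [2, 4] / [5]
  Insert 2 (step 8): P = [1, 2, 7, 9] / [3, 8] / [4] / [5];  Q = [1, 3, 6, 7] / [2, 4] / [5] / [8]
  Insert 6 (step 9): P = [1, 2, 6, 9] / [3, 7] / [4, 8] / [5];  Q = [1, 3, 6, 7] / [2, 4] / [5, 9] / [8]
Final shape: (4, 2, 2, 1).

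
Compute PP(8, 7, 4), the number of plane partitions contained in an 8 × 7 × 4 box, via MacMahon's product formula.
PP(8, 7, 4) = 1318349483880

Evaluate the triple product over i = 1..8, j = 1..7, k = 1..4. The factors are (2/1) · (3/2) · (4/3) · (5/4) · (3/2) · (4/3) · (5/4) · (6/5) · … (224 factors total). The numerators and denominators telescope so the product is an integer; carrying out the multiplication exactly gives PP(8, 7, 4) = 1318349483880.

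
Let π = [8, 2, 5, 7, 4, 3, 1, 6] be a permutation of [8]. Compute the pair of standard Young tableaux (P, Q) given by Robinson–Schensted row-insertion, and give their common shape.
P = [1, 3, 6] / [2, 7] / [4] / [5] / [8];  Q = [1, 3, 4] / [2, 8] / [5] / [6] / [7];  common shape = (3, 2, 1, 1, 1)

Row-insert the values π_1, π_2, … into P one at a time, bumping the leftmost entry strictly greater than the inserted value down to the next row. The recording tableau Q records, in position (i, j), the step at which that cell was added to P.
  Insert 8 (step 1): P = [8];  Q = [1]
  Insert 2 (step 2): P = [2] / [8];  Q = [1] / [2]
  Insert 5 (step 3): P = [2, 5] / [8];  Q = [1, 3] / [2]
  Insert 7 (step 4): P = [2, 5, 7] / [8];  Q = [1, 3, 4] / [2]
  Insert 4 (step 5): P = [2, 4, 7] / [5] / [8];  Q = [1, 3, 4] / [2] / [5]
  Insert 3 (step 6): P = [2, 3, 7] / [4] / [5] / [8];  Q = [1, 3, 4] / [2] / [5] / [6]
  Insert 1 (step 7): P = [1, 3, 7] / [2] / [4] / [5] / [8];  Q = [1, 3, 4] / [2] / [5] / [6] / [7]
  Insert 6 (step 8): P = [1, 3, 6] / [2, 7] / [4] / [5] / [8];  Q = [1, 3, 4] / [2, 8] / [5] / [6] / [7]
Final shape: (3, 2, 1, 1, 1).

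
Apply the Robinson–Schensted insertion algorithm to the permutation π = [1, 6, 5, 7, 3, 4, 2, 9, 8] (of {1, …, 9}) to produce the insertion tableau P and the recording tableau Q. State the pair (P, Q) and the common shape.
P = [1, 2, 4, 8] / [3, 7, 9] / [5] / [6];  Q = [1, 2, 4, 8] / [3, 6, 9] / [5] / [7];  common shape = (4, 3, 1, 1)

Row-insert the values π_1, π_2, … into P one at a time, bumping the leftmost entry strictly greater than the inserted value down to the next row. The recording tableau Q records, in position (i, j), the step at which that cell was added to P.
  Insert 1 (step 1): P = [1];  Q = [1]
  Insert 6 (step 2): P = [1, 6];  Q = [1, 2]
  Insert 5 (step 3): P = [1, 5] / [6];  Q = [1, 2] / [3]
  Insert 7 (step 4): P = [1, 5, 7] / [6];  Q = [1, 2, 4] / [3]
  Insert 3 (step 5): P = [1, 3, 7] / [5] / [6];  Q = [1, 2, 4] / [3] / [5]
  Insert 4 (step 6): P = [1, 3, 4] / [5, 7] / [6];  Q = [1, 2, 4] / [3, 6] / [5]
  Insert 2 (step 7): P = [1, 2, 4] / [3, 7] / [5] / [6];  Q = [1, 2, 4] / [3, 6] / [5] / [7]
  Insert 9 (step 8): P = [1, 2, 4, 9] / [3, 7] / [5] / [6];  Q = [1, 2, 4, 8] / [3, 6] / [5] / [7]
  Insert 8 (step 9): P = [1, 2, 4, 8] / [3, 7, 9] / [5] / [6];  Q = [1, 2, 4, 8] / [3, 6, 9] / [5] / [7]
Final shape: (4, 3, 1, 1).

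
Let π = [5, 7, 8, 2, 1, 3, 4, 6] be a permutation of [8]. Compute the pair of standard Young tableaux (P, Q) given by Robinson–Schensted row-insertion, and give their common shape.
P = [1, 3, 4, 6] / [2, 7, 8] / [5];  Q = [1, 2, 3, 8] / [4, 6, 7] / [5];  common shape = (4, 3, 1)

Row-insert the values π_1, π_2, … into P one at a time, bumping the leftmost entry strictly greater than the inserted value down to the next row. The recording tableau Q records, in position (i, j), the step at which that cell was added to P.
  Insert 5 (step 1): P = [5];  Q = [1]
  Insert 7 (step 2): P = [5, 7];  Q = [1, 2]
  Insert 8 (step 3): P = [5, 7, 8];  Q = [1, 2, 3]
  Insert 2 (step 4): P = [2, 7, 8] / [5];  Q = [1, 2, 3] / [4]
  Insert 1 (step 5): P = [1, 7, 8] / [2] / [5];  Q = [1, 2, 3] / [4] / [5]
  Insert 3 (step 6): P = [1, 3, 8] / [2, 7] / [5];  Q = [1, 2, 3] / [4, 6] / [5]
  Insert 4 (step 7): P = [1, 3, 4] / [2, 7, 8] / [5];  Q = [1, 2, 3] / [4, 6, 7] / [5]
  Insert 6 (step 8): P = [1, 3, 4, 6] / [2, 7, 8] / [5];  Q = [1, 2, 3, 8] / [4, 6, 7] / [5]
Final shape: (4, 3, 1).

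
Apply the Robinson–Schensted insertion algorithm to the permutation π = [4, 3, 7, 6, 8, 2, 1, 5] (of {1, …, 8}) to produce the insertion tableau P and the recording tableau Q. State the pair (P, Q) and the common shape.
P = [1, 5, 8] / [2, 6] / [3, 7] / [4];  Q = [1, 3, 5] / [2, 4] / [6, 8] / [7];  common shape = (3, 2, 2, 1)

Row-insert the values π_1, π_2, … into P one at a time, bumping the leftmost entry strictly greater than the inserted value down to the next row. The recording tableau Q records, in position (i, j), the step at which that cell was added to P.
  Insert 4 (step 1): P = [4];  Q = [1]
  Insert 3 (step 2): P = [3] / [4];  Q = [1] / [2]
  Insert 7 (step 3): P = [3, 7] / [4];  Q = [1, 3] / [2]
  Insert 6 (step 4): P = [3, 6] / [4, 7];  Q = [1, 3] / [2, 4]
  Insert 8 (step 5): P = [3, 6, 8] / [4, 7];  Q = [1, 3, 5] / [2, 4]
  Insert 2 (step 6): P = [2, 6, 8] / [3, 7] / [4];  Q = [1, 3, 5] / [2, 4] / [6]
  Insert 1 (step 7): P = [1, 6, 8] / [2, 7] / [3] / [4];  Q = [1, 3, 5] / [2, 4] / [6] / [7]
  Insert 5 (step 8): P = [1, 5, 8] / [2, 6] / [3, 7] / [4];  Q = [1, 3, 5] / [2, 4] / [6, 8] / [7]
Final shape: (3, 2, 2, 1).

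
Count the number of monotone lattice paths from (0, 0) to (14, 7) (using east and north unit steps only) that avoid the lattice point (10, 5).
Number of paths = 71235

Total paths from (0, 0) to (14, 7): C(21, 14) = 116280. Paths through (10, 5): (paths (0, 0) → (10, 5)) × (paths (10, 5) → (14, 7)) = C(15, 10) · C(6, 4) = 3003 · 15 = 45045. Avoidance count = 116280 − 45045 = 71235.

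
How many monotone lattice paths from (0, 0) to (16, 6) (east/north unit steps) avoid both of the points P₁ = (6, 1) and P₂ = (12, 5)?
Number of paths = 30002

Inclusion–exclusion. Total paths: C(22, 16) = 74613. Through P₁: C(7, 6)·C(15, 10) = 21021. Through P₂: C(17, 12)·C(5, 4) = 30940. Since P₁ is strictly southwest of P₂, a monotone path through both must visit P₁ then P₂; paths through both = C(7, 6)·C(10, 6)·C(5, 4) = 7350. Avoid both = 74613 − 21021 − 30940 + 7350 = 30002.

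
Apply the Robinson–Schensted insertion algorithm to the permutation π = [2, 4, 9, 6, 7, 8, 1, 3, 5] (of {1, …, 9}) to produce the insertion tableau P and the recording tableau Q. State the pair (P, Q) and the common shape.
P = [1, 3, 5, 7, 8] / [2, 4, 6] / [9];  Q = [1, 2, 3, 5, 6] / [4, 8, 9] / [7];  common shape = (5, 3, 1)

Row-insert the values π_1, π_2, … into P one at a time, bumping the leftmost entry strictly greater than the inserted value down to the next row. The recording tableau Q records, in position (i, j), the step at which that cell was added to P.
  Insert 2 (step 1): P = [2];  Q = [1]
  Insert 4 (step 2): P = [2, 4];  Q = [1, 2]
  Insert 9 (step 3): P = [2, 4, 9];  Q = [1, 2, 3]
  Insert 6 (step 4): P = [2, 4, 6] / [9];  Q = [1, 2, 3] / [4]
  Insert 7 (step 5): P = [2, 4, 6, 7] / [9];  Q = [1, 2, 3, 5] / [4]
  Insert 8 (step 6): P = [2, 4, 6, 7, 8] / [9];  Q = [1, 2, 3, 5, 6] / [4]
  Insert 1 (step 7): P = [1, 4, 6, 7, 8] / [2] / [9];  Q = [1, 2, 3, 5, 6] / [4] / [7]
  Insert 3 (step 8): P = [1, 3, 6, 7, 8] / [2, 4] / [9];  Q = [1, 2, 3, 5, 6] / [4, 8] / [7]
  Insert 5 (step 9): P = [1, 3, 5, 7, 8] / [2, 4, 6] / [9];  Q = [1, 2, 3, 5, 6] / [4, 8, 9] / [7]
Final shape: (5, 3, 1).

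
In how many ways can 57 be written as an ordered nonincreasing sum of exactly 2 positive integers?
p(57, 2 parts) = 28

Partitions of n into exactly k parts are in bijection with partitions of n − k into at most k parts (subtract 1 from each part). So p(57, exactly 2) = p(55, parts ≤ 2). Computing via the recurrence p(m, j) = p(m, j−1) + p(m−j, j) gives 28.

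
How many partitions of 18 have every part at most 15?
p(18, parts ≤ 15) = 381

Use the recurrence p(n, m) = p(n, m−1) + p(n−m, m): either the largest part is < m (count p(n, m−1)) or the largest part is exactly m (remove one copy of m, count p(n−m, m)). With p(0, ·) = 1 this gives p(18, parts ≤ 15) = 381. (By conjugating Young diagrams, this also counts partitions of 18 into at most 15 parts.)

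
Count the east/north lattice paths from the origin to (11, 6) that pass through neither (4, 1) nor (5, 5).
Number of paths = 6827

Inclusion–exclusion. Total paths: C(17, 11) = 12376. Through P₁: C(5, 4)·C(12, 7) = 3960. Through P₂: C(10, 5)·C(7, 6) = 1764. Since P₁ is strictly southwest of P₂, a monotone path through both must visit P₁ then P₂; paths through both = C(5, 4)·C(5, 1)·C(7, 6) = 175. Avoid both = 12376 − 3960 − 1764 + 175 = 6827.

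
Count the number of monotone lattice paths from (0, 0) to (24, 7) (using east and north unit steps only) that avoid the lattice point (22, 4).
Number of paths = 2480075

Total paths from (0, 0) to (24, 7): C(31, 24) = 2629575. Paths through (22, 4): (paths (0, 0) → (22, 4)) × (paths (22, 4) → (24, 7)) = C(26, 22) · C(5, 2) = 14950 · 10 = 149500. Avoidance count = 2629575 − 149500 = 2480075.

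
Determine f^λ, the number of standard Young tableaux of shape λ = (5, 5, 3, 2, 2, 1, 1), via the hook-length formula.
# SYT of shape (5, 5, 3, 2, 2, 1, 1) = 36732852

Hook-length formula: f^λ = n! / Π hook(c), product over all cells c of the Young diagram. For λ = (5, 5, 3, 2, 2, 1, 1), n = 19 boxes. Hook lengths by row (left-to-right, top-to-bottom): [11, 8, 5, 3, 2]; [10, 7, 4, 2, 1]; [7, 4, 1]; [5, 2]; [4, 1]; [2]; [1]. Product of hooks = 3311616000. So f^λ = 19! / 3311616000 = 121645100408832000 / 3311616000 = 36732852.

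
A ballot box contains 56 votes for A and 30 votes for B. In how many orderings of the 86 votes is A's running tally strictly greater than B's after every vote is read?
Strict-lead orderings = 38837157190474352231496

Total orderings of the 86 votes with 56 for A: C(86, 56) = 128461366091569011227256. By the Bertrand ballot formula (Cycle Lemma / reflection principle), the number of orderings in which A is strictly ahead of B throughout is (p − q)/(p + q) · C(p + q, p) = (56 − 30)/(56 + 30) · 128461366091569011227256 = 38837157190474352231496.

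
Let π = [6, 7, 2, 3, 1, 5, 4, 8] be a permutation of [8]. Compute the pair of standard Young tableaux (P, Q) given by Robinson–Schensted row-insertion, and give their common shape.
P = [1, 3, 4, 8] / [2, 5] / [6, 7];  Q = [1, 2, 6, 8] / [3, 4] / [5, 7];  common shape = (4, 2, 2)

Row-insert the values π_1, π_2, … into P one at a time, bumping the leftmost entry strictly greater than the inserted value down to the next row. The recording tableau Q records, in position (i, j), the step at which that cell was added to P.
  Insert 6 (step 1): P = [6];  Q = [1]
  Insert 7 (step 2): P = [6, 7];  Q = [1, 2]
  Insert 2 (step 3): P = [2, 7] / [6];  Q = [1, 2] / [3]
  Insert 3 (step 4): P = [2, 3] / [6, 7];  Q = [1, 2] / [3, 4]
  Insert 1 (step 5): P = [1, 3] / [2, 7] / [6];  Q = [1, 2] / [3, 4] / [5]
  Insert 5 (step 6): P = [1, 3, 5] / [2, 7] / [6];  Q = [1, 2, 6] / [3, 4] / [5]
  Insert 4 (step 7): P = [1, 3, 4] / [2, 5] / [6, 7];  Q = [1, 2, 6] / [3, 4] / [5, 7]
  Insert 8 (step 8): P = [1, 3, 4, 8] / [2, 5] / [6, 7];  Q = [1, 2, 6, 8] / [3, 4] / [5, 7]
Final shape: (4, 2, 2).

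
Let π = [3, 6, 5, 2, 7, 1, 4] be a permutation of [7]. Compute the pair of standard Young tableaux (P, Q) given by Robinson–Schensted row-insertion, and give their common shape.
P = [1, 4, 7] / [2, 5] / [3] / [6];  Q = [1, 2, 5] / [3, 7] / [4] / [6];  common shape = (3, 2, 1, 1)

Row-insert the values π_1, π_2, … into P one at a time, bumping the leftmost entry strictly greater than the inserted value down to the next row. The recording tableau Q records, in position (i, j), the step at which that cell was added to P.
  Insert 3 (step 1): P = [3];  Q = [1]
  Insert 6 (step 2): P = [3, 6];  Q = [1, 2]
  Insert 5 (step 3): P = [3, 5] / [6];  Q = [1, 2] / [3]
  Insert 2 (step 4): P = [2, 5] / [3] / [6];  Q = [1, 2] / [3] / [4]
  Insert 7 (step 5): P = [2, 5, 7] / [3] / [6];  Q = [1, 2, 5] / [3] / [4]
  Insert 1 (step 6): P = [1, 5, 7] / [2] / [3] / [6];  Q = [1, 2, 5] / [3] / [4] / [6]
  Insert 4 (step 7): P = [1, 4, 7] / [2, 5] / [3] / [6];  Q = [1, 2, 5] / [3, 7] / [4] / [6]
Final shape: (3, 2, 1, 1).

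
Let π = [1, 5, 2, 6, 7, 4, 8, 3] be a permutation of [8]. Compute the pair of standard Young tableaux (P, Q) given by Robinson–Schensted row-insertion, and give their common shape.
P = [1, 2, 3, 7, 8] / [4, 6] / [5];  Q = [1, 2, 4, 5, 7] / [3, 6] / [8];  common shape = (5, 2, 1)

Row-insert the values π_1, π_2, … into P one at a time, bumping the leftmost entry strictly greater than the inserted value down to the next row. The recording tableau Q records, in position (i, j), the step at which that cell was added to P.
  Insert 1 (step 1): P = [1];  Q = [1]
  Insert 5 (step 2): P = [1, 5];  Q = [1, 2]
  Insert 2 (step 3): P = [1, 2] / [5];  Q = [1, 2] / [3]
  Insert 6 (step 4): P = [1, 2, 6] / [5];  Q = [1, 2, 4] / [3]
  Insert 7 (step 5): P = [1, 2, 6, 7] / [5];  Q = [1, 2, 4, 5] / [3]
  Insert 4 (step 6): P = [1, 2, 4, 7] / [5, 6];  Q = [1, 2, 4, 5] / [3, 6]
  Insert 8 (step 7): P = [1, 2, 4, 7, 8] / [5, 6];  Q = [1, 2, 4, 5, 7] / [3, 6]
  Insert 3 (step 8): P = [1, 2, 3, 7, 8] / [4, 6] / [5];  Q = [1, 2, 4, 5, 7] / [3, 6] / [8]
Final shape: (5, 2, 1).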